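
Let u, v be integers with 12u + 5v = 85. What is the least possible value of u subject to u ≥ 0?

0

gcd(12, 5):
  12 = 2·5 + 2
  5 = 2·2 + 1
  2 = 2·1
so gcd(12, 5) = 1.
1 divides 85, so solutions exist.
Back-substitute for Bézout coefficients:
  1 = 5 - 2·2
  ... = 12·(-2) + 5·(5)
Scale by 85/1 = 85: (u₀, v₀) = (-170, 425).
General solution: u = -170 + 5t, v = 425 - 12t for integer t.
u ≥ 0: smallest is -170 mod 5 = 0 (at t = 34), with v = 17.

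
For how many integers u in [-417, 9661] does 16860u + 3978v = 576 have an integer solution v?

15

gcd(16860, 3978) = 6  (16860 = 4·3978 + 948, 3978 = 4·948 + 186, 948 = 5·186 + 18, 186 = 10·18 + 6, 18 = 3·6).
Back-substituting, 16860·(-214) + 3978·(907) = 6.
Scale by 96: particular solution (-20544, 87072); reduce u mod 663: (9, -38).
General solution: u = 9 + 663t, v = -38 - 2810t for integer t.
-417 ≤ 9 + 663t ≤ 9661 gives t ∈ [0, 14], which is 15 values.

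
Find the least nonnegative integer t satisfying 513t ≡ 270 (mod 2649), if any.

gcd(2649, 513) = 3.
3 divides 270, so solutions exist.
By Bézout, 513·(-284) + 2649·(55) = 3.
So 513·(-284) ≡ 3 (mod 2649); multiply by 90: t ≡ -25560 (mod 883).
Smallest nonnegative: t = -25560 mod 883 = 47.

47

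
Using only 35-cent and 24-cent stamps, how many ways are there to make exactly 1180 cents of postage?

Need nonnegative integers with 35j + 24k = 1180.
gcd(35, 24) = 1, and 35·(11) + 24·(-16) = 1.
So (j₀, k₀) = (12980, -18880); general j = 12980 + 24t, k = -18880 - 35t.
j ≥ 0 ⇒ t ≥ -540; k ≥ 0 ⇒ t ≤ -540. That's 1 value of t.

1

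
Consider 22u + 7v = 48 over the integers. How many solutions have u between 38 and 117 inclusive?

gcd(22, 7):
  22 = 3·7 + 1
  7 = 7·1
so gcd(22, 7) = 1.
Back-substitute for Bézout coefficients:
  1 = 22 - 3·7
  ... = 22·(1) + 7·(-3)
Scale by 48: particular solution (48, -144); reduce u mod 7: (6, -12).
General solution: u = 6 + 7t, v = -12 - 22t for integer t.
38 ≤ 6 + 7t ≤ 117 gives t ∈ [5, 15], which is 11 values.

11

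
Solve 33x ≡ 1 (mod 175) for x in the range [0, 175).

gcd(175, 33):
  175 = 5×33 + 10
  33 = 3×10 + 3
  10 = 3×3 + 1
  3 = 3×1
so gcd(175, 33) = 1.
Back-substitute for Bézout coefficients:
  1 = 10 - 3×3
  ... = 33×(-53) + 175×(10)
So 33×-53 ≡ 1 (mod 175), and -53 mod 175 = 122.

122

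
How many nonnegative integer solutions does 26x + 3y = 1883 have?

24

gcd(26, 3):
  26 = 8*3 + 2
  3 = 1*2 + 1
  2 = 2*1
so gcd(26, 3) = 1.
Back-substitute for Bézout coefficients:
  1 = 3 - 1*2
  ... = 26*(-1) + 3*(9)
Scale by 1883: one solution is (-1883, 16947). Reduce x mod 3: (1, 619).
General: x = 1 + 3t, y = 619 - 26t.
x ≥ 0 ⇒ t ≥ 0; y ≥ 0 ⇒ t ≤ 23. So t ∈ [0, 23]: 24 solutions.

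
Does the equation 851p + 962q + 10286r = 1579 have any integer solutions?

no

gcd(962, 851):
  962 = 1*851 + 111
  851 = 7*111 + 74
  111 = 1*74 + 37
  74 = 2*37
so gcd(962, 851) = 37.
gcd(37, 10286) = 37.
37 does not divide 1579 (remainder 25), so no integer solutions.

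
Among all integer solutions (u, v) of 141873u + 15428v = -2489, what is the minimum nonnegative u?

755

gcd(141873, 15428) = 19.
19 divides -2489, so solutions exist.
By Bézout, 141873*(143) + 15428*(-1315) = 19.
Scale by -2489/19 = -131: (u₀, v₀) = (-18733, 172265).
General solution: u = -18733 + 812t, v = 172265 - 7467t for integer t.
u ≥ 0: smallest is -18733 mod 812 = 755 (at t = 24), with v = -6943.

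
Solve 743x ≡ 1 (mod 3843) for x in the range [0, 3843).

gcd(3843, 743) = 1  (3843 = 5·743 + 128, 743 = 5·128 + 103, 128 = 1·103 + 25, 103 = 4·25 + 3, 25 = 8·3 + 1, 3 = 3·1).
Back-substituting, 743·(-1231) + 3843·(238) = 1.
So 743·-1231 ≡ 1 (mod 3843), and -1231 mod 3843 = 2612.

2612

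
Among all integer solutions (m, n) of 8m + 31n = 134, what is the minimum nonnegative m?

9

gcd(31, 8) = 1.
1 divides 134, so solutions exist.
By Bézout, 8·(4) + 31·(-1) = 1.
Scale by 134/1 = 134: (m₀, n₀) = (536, -134).
General solution: m = 536 + 31t, n = -134 - 8t for integer t.
m ≥ 0: smallest is 536 mod 31 = 9 (at t = -17), with n = 2.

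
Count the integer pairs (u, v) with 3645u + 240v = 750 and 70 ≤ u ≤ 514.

28

gcd(3645, 240) = 15.
By Bézout, 3645×(-5) + 240×(76) = 15.
Particular solution: (6, -88).
General solution: u = 6 + 16t, v = -88 - 243t for integer t.
70 ≤ 6 + 16t ≤ 514 gives t ∈ [4, 31], which is 28 values.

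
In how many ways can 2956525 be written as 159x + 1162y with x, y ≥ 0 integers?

16

gcd(1162, 159) = 1.
By Bézout, 159·(-95) + 1162·(13) = 1.
One solution: (631, 2458).
General: x = 631 + 1162t, y = 2458 - 159t.
x ≥ 0 ⇒ t ≥ 0; y ≥ 0 ⇒ t ≤ 15. So t ∈ [0, 15]: 16 solutions.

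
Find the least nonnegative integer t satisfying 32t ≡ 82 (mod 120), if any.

no solution

gcd(120, 32) = 8.
8 does not divide 82, so the congruence has no solution.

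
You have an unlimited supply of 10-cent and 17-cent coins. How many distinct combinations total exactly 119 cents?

Need nonnegative integers with 10j + 17k = 119.
gcd(10, 17) = 1, and 10·(-5) + 17·(3) = 1.
So (j₀, k₀) = (-595, 357); general j = -595 + 17t, k = 357 - 10t.
j ≥ 0 ⇒ t ≥ 35; k ≥ 0 ⇒ t ≤ 35. That's 1 value of t.

1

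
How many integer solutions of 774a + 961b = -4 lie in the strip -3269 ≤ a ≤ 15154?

gcd(961, 774):
  961 = 1*774 + 187
  774 = 4*187 + 26
  187 = 7*26 + 5
  26 = 5*5 + 1
  5 = 5*1
so gcd(961, 774) = 1.
Back-substitute for Bézout coefficients:
  1 = 26 - 5*5
  ... = 774*(185) + 961*(-149)
Scale by -4: particular solution (-740, 596); reduce a mod 961: (221, -178).
General solution: a = 221 + 961t, b = -178 - 774t for integer t.
-3269 ≤ 221 + 961t ≤ 15154 gives t ∈ [-3, 15], which is 19 values.

19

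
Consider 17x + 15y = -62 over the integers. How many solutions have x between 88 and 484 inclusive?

gcd(17, 15) = 1  (17 = 1×15 + 2, 15 = 7×2 + 1, 2 = 2×1).
Back-substituting, 17×(-7) + 15×(8) = 1.
Scale by -62: particular solution (434, -496); reduce x mod 15: (14, -20).
General solution: x = 14 + 15t, y = -20 - 17t for integer t.
88 ≤ 14 + 15t ≤ 484 gives t ∈ [5, 31], which is 27 values.

27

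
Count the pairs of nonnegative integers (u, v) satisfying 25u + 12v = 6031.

gcd(25, 12) = 1  (25 = 2·12 + 1, 12 = 12·1).
Back-substituting, 25·(1) + 12·(-2) = 1.
Scale by 6031: one solution is (6031, -12062). Reduce u mod 12: (7, 488).
General: u = 7 + 12t, v = 488 - 25t.
u ≥ 0 ⇒ t ≥ 0; v ≥ 0 ⇒ t ≤ 19. So t ∈ [0, 19]: 20 solutions.

20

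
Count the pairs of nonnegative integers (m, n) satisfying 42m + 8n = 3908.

23

gcd(42, 8) = 2.
By Bézout, 42*(1) + 8*(-5) = 2.
One solution: (2, 478).
General: m = 2 + 4t, n = 478 - 21t.
m ≥ 0 ⇒ t ≥ 0; n ≥ 0 ⇒ t ≤ 22. So t ∈ [0, 22]: 23 solutions.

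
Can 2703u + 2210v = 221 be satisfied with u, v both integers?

yes

gcd(2703, 2210) = 17  (2703 = 1×2210 + 493, 2210 = 4×493 + 238, 493 = 2×238 + 17, 238 = 14×17).
17 divides 221, so integer solutions exist.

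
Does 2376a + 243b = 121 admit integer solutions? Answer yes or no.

gcd(2376, 243) = 27.
27 does not divide 121 (remainder 13), so no integer solutions.

no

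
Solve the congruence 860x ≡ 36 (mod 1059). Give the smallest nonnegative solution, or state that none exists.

69

gcd(1059, 860):
  1059 = 1×860 + 199
  860 = 4×199 + 64
  199 = 3×64 + 7
  64 = 9×7 + 1
  7 = 7×1
so gcd(1059, 860) = 1.
1 divides 36, so solutions exist.
Back-substitute for Bézout coefficients:
  1 = 64 - 9×7
  ... = 860×(149) + 1059×(-121)
So 860×(149) ≡ 1 (mod 1059); multiply by 36: x ≡ 5364 (mod 1059).
Smallest nonnegative: x = 5364 mod 1059 = 69.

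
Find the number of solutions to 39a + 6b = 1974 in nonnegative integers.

gcd(39, 6):
  39 = 6*6 + 3
  6 = 2*3
so gcd(39, 6) = 3.
Back-substitute for Bézout coefficients:
  3 = 39 - 6*6
  ... = 39*(1) + 6*(-6)
Scale by 658: one solution is (658, -3948). Reduce a mod 2: (0, 329).
General: a = 0 + 2t, b = 329 - 13t.
a ≥ 0 ⇒ t ≥ 0; b ≥ 0 ⇒ t ≤ 25. So t ∈ [0, 25]: 26 solutions.

26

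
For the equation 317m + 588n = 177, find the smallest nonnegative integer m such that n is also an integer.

gcd(588, 317) = 1  (588 = 1*317 + 271, 317 = 1*271 + 46, 271 = 5*46 + 41, 46 = 1*41 + 5, 41 = 8*5 + 1, 5 = 5*1).
1 divides 177, so solutions exist.
Back-substituting, 317*(-115) + 588*(62) = 1.
Scale by 177/1 = 177: (m₀, n₀) = (-20355, 10974).
General solution: m = -20355 + 588t, n = 10974 - 317t for integer t.
m ≥ 0: smallest is -20355 mod 588 = 225 (at t = 35), with n = -121.

225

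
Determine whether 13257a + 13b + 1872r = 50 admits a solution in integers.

yes

gcd(13257, 13) = 1  (13257 = 1019*13 + 10, 13 = 1*10 + 3, 10 = 3*3 + 1, 3 = 3*1).
gcd(1, 1872) = 1.
1 divides 50, so integer solutions exist.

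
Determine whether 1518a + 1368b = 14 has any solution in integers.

no

gcd(1518, 1368) = 6  (1518 = 1·1368 + 150, 1368 = 9·150 + 18, 150 = 8·18 + 6, 18 = 3·6).
6 does not divide 14 (remainder 2), so no integer solutions.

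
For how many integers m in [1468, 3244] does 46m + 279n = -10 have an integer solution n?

6

gcd(279, 46):
  279 = 6·46 + 3
  46 = 15·3 + 1
  3 = 3·1
so gcd(279, 46) = 1.
Back-substitute for Bézout coefficients:
  1 = 46 - 15·3
  ... = 46·(91) + 279·(-15)
Scale by -10: particular solution (-910, 150); reduce m mod 279: (206, -34).
General solution: m = 206 + 279t, n = -34 - 46t for integer t.
1468 ≤ 206 + 279t ≤ 3244 gives t ∈ [5, 10], which is 6 values.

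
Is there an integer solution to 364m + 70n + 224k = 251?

no

gcd(364, 70):
  364 = 5·70 + 14
  70 = 5·14
so gcd(364, 70) = 14.
gcd(14, 224) = 14.
14 does not divide 251 (remainder 13), so no integer solutions.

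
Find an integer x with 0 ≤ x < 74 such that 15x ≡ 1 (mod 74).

gcd(74, 15) = 1  (74 = 4×15 + 14, 15 = 1×14 + 1, 14 = 14×1).
Back-substituting, 15×(5) + 74×(-1) = 1.
So 15×5 ≡ 1 (mod 74), and 5 mod 74 = 5.

5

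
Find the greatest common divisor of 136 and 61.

gcd(136, 61):
  136 = 2*61 + 14
  61 = 4*14 + 5
  14 = 2*5 + 4
  5 = 1*4 + 1
  4 = 4*1
so gcd(136, 61) = 1.

1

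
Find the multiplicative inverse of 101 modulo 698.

gcd(698, 101) = 1.
By Bézout, 101×(311) + 698×(-45) = 1.
So 101×311 ≡ 1 (mod 698), and 311 mod 698 = 311.

311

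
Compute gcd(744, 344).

gcd(744, 344):
  744 = 2*344 + 56
  344 = 6*56 + 8
  56 = 7*8
so gcd(744, 344) = 8.

8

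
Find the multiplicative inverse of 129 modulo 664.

gcd(664, 129) = 1.
By Bézout, 129*(-175) + 664*(34) = 1.
So 129*-175 ≡ 1 (mod 664), and -175 mod 664 = 489.

489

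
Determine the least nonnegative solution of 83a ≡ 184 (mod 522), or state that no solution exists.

gcd(522, 83) = 1  (522 = 6·83 + 24, 83 = 3·24 + 11, 24 = 2·11 + 2, 11 = 5·2 + 1, 2 = 2·1).
1 divides 184, so solutions exist.
Back-substituting, 83·(239) + 522·(-38) = 1.
So 83·(239) ≡ 1 (mod 522); multiply by 184: a ≡ 43976 (mod 522).
Smallest nonnegative: a = 43976 mod 522 = 128.

128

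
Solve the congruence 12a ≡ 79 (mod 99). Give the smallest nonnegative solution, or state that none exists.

no solution

gcd(99, 12) = 3.
3 does not divide 79, so the congruence has no solution.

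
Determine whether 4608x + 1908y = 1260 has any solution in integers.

gcd(4608, 1908):
  4608 = 2·1908 + 792
  1908 = 2·792 + 324
  792 = 2·324 + 144
  324 = 2·144 + 36
  144 = 4·36
so gcd(4608, 1908) = 36.
36 divides 1260, so integer solutions exist.

yes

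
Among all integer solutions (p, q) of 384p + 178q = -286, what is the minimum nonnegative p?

47

gcd(384, 178) = 2  (384 = 2×178 + 28, 178 = 6×28 + 10, 28 = 2×10 + 8, 10 = 1×8 + 2, 8 = 4×2).
2 divides -286, so solutions exist.
Back-substituting, 384×(-19) + 178×(41) = 2.
Scale by -286/2 = -143: (p₀, q₀) = (2717, -5863).
General solution: p = 2717 + 89t, q = -5863 - 192t for integer t.
p ≥ 0: smallest is 2717 mod 89 = 47 (at t = -30), with q = -103.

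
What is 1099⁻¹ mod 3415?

1939

gcd(3415, 1099) = 1.
By Bézout, 1099*(-1476) + 3415*(475) = 1.
So 1099*-1476 ≡ 1 (mod 3415), and -1476 mod 3415 = 1939.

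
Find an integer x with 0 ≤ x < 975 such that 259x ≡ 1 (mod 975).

gcd(975, 259) = 1.
By Bézout, 259*(64) + 975*(-17) = 1.
So 259*64 ≡ 1 (mod 975), and 64 mod 975 = 64.

64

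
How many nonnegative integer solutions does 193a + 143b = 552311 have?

gcd(193, 143) = 1.
By Bézout, 193×(-20) + 143×(27) = 1.
One solution: (101, 3726).
General: a = 101 + 143t, b = 3726 - 193t.
a ≥ 0 ⇒ t ≥ 0; b ≥ 0 ⇒ t ≤ 19. So t ∈ [0, 19]: 20 solutions.

20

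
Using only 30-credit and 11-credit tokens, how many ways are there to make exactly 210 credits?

1

Need nonnegative integers with 30j + 11k = 210.
gcd(30, 11) = 1, and 30·(-4) + 11·(11) = 1.
So (j₀, k₀) = (-840, 2310); general j = -840 + 11t, k = 2310 - 30t.
j ≥ 0 ⇒ t ≥ 77; k ≥ 0 ⇒ t ≤ 77. That's 1 value of t.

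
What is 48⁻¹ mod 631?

539

gcd(631, 48):
  631 = 13*48 + 7
  48 = 6*7 + 6
  7 = 1*6 + 1
  6 = 6*1
so gcd(631, 48) = 1.
Back-substitute for Bézout coefficients:
  1 = 7 - 1*6
  ... = 48*(-92) + 631*(7)
So 48*-92 ≡ 1 (mod 631), and -92 mod 631 = 539.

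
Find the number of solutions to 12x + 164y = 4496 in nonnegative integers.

gcd(164, 12):
  164 = 13*12 + 8
  12 = 1*8 + 4
  8 = 2*4
so gcd(164, 12) = 4.
Back-substitute for Bézout coefficients:
  4 = 12 - 1*8
  ... = 12*(14) + 164*(-1)
Scale by 1124: one solution is (15736, -1124). Reduce x mod 41: (33, 25).
General: x = 33 + 41t, y = 25 - 3t.
x ≥ 0 ⇒ t ≥ 0; y ≥ 0 ⇒ t ≤ 8. So t ∈ [0, 8]: 9 solutions.

9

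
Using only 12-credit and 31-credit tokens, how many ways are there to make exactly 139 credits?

Need nonnegative integers with 12j + 31k = 139.
gcd(12, 31) = 1, and 12·(13) + 31·(-5) = 1.
So (j₀, k₀) = (1807, -695); general j = 1807 + 31t, k = -695 - 12t.
j ≥ 0 ⇒ t ≥ -58; k ≥ 0 ⇒ t ≤ -58. That's 1 value of t.

1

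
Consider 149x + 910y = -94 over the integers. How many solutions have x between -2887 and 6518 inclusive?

10

gcd(910, 149) = 1.
By Bézout, 149·(-171) + 910·(28) = 1.
Particular solution: (604, -99).
General solution: x = 604 + 910t, y = -99 - 149t for integer t.
-2887 ≤ 604 + 910t ≤ 6518 gives t ∈ [-3, 6], which is 10 values.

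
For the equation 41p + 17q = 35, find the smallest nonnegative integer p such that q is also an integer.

gcd(41, 17):
  41 = 2×17 + 7
  17 = 2×7 + 3
  7 = 2×3 + 1
  3 = 3×1
so gcd(41, 17) = 1.
1 divides 35, so solutions exist.
Back-substitute for Bézout coefficients:
  1 = 7 - 2×3
  ... = 41×(5) + 17×(-12)
Scale by 35/1 = 35: (p₀, q₀) = (175, -420).
General solution: p = 175 + 17t, q = -420 - 41t for integer t.
p ≥ 0: smallest is 175 mod 17 = 5 (at t = -10), with q = -10.

5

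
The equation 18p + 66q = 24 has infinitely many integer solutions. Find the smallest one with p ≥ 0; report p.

gcd(66, 18):
  66 = 3*18 + 12
  18 = 1*12 + 6
  12 = 2*6
so gcd(66, 18) = 6.
6 divides 24, so solutions exist.
Back-substitute for Bézout coefficients:
  6 = 18 - 1*12
  ... = 18*(4) + 66*(-1)
Scale by 24/6 = 4: (p₀, q₀) = (16, -4).
General solution: p = 16 + 11t, q = -4 - 3t for integer t.
p ≥ 0: smallest is 16 mod 11 = 5 (at t = -1), with q = -1.

5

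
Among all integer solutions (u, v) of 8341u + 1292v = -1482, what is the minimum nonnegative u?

gcd(8341, 1292):
  8341 = 6·1292 + 589
  1292 = 2·589 + 114
  589 = 5·114 + 19
  114 = 6·19
so gcd(8341, 1292) = 19.
19 divides -1482, so solutions exist.
Back-substitute for Bézout coefficients:
  19 = 589 - 5·114
  ... = 8341·(11) + 1292·(-71)
Scale by -1482/19 = -78: (u₀, v₀) = (-858, 5538).
General solution: u = -858 + 68t, v = 5538 - 439t for integer t.
u ≥ 0: smallest is -858 mod 68 = 26 (at t = 13), with v = -169.

26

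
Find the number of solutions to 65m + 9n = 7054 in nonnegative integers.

12

gcd(65, 9):
  65 = 7·9 + 2
  9 = 4·2 + 1
  2 = 2·1
so gcd(65, 9) = 1.
Back-substitute for Bézout coefficients:
  1 = 9 - 4·2
  ... = 65·(-4) + 9·(29)
Scale by 7054: one solution is (-28216, 204566). Reduce m mod 9: (8, 726).
General: m = 8 + 9t, n = 726 - 65t.
m ≥ 0 ⇒ t ≥ 0; n ≥ 0 ⇒ t ≤ 11. So t ∈ [0, 11]: 12 solutions.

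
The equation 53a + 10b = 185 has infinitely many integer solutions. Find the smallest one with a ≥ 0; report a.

5

gcd(53, 10):
  53 = 5·10 + 3
  10 = 3·3 + 1
  3 = 3·1
so gcd(53, 10) = 1.
1 divides 185, so solutions exist.
Back-substitute for Bézout coefficients:
  1 = 10 - 3·3
  ... = 53·(-3) + 10·(16)
Scale by 185/1 = 185: (a₀, b₀) = (-555, 2960).
General solution: a = -555 + 10t, b = 2960 - 53t for integer t.
a ≥ 0: smallest is -555 mod 10 = 5 (at t = 56), with b = -8.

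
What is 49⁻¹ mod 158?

129

gcd(158, 49) = 1  (158 = 3×49 + 11, 49 = 4×11 + 5, 11 = 2×5 + 1, 5 = 5×1).
Back-substituting, 49×(-29) + 158×(9) = 1.
So 49×-29 ≡ 1 (mod 158), and -29 mod 158 = 129.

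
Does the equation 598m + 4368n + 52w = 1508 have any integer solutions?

yes

gcd(4368, 598) = 26.
gcd(26, 52) = 26.
26 divides 1508, so integer solutions exist.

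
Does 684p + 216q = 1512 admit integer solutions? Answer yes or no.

yes

gcd(684, 216) = 36  (684 = 3*216 + 36, 216 = 6*36).
36 divides 1512, so integer solutions exist.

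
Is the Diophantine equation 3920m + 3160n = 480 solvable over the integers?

gcd(3920, 3160) = 40  (3920 = 1·3160 + 760, 3160 = 4·760 + 120, 760 = 6·120 + 40, 120 = 3·40).
40 divides 480, so integer solutions exist.

yes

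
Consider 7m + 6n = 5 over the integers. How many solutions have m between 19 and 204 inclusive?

gcd(7, 6):
  7 = 1·6 + 1
  6 = 6·1
so gcd(7, 6) = 1.
Back-substitute for Bézout coefficients:
  1 = 7 - 1·6
  ... = 7·(1) + 6·(-1)
Scale by 5: particular solution (5, -5); reduce m mod 6: (5, -5).
General solution: m = 5 + 6t, n = -5 - 7t for integer t.
19 ≤ 5 + 6t ≤ 204 gives t ∈ [3, 33], which is 31 values.

31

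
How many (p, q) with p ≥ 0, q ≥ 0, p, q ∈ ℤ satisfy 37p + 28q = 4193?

4

gcd(37, 28) = 1.
By Bézout, 37×(-3) + 28×(4) = 1.
One solution: (21, 122).
General: p = 21 + 28t, q = 122 - 37t.
p ≥ 0 ⇒ t ≥ 0; q ≥ 0 ⇒ t ≤ 3. So t ∈ [0, 3]: 4 solutions.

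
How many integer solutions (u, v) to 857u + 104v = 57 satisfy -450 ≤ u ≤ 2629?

gcd(857, 104):
  857 = 8·104 + 25
  104 = 4·25 + 4
  25 = 6·4 + 1
  4 = 4·1
so gcd(857, 104) = 1.
Back-substitute for Bézout coefficients:
  1 = 25 - 6·4
  ... = 857·(25) + 104·(-206)
Scale by 57: particular solution (1425, -11742); reduce u mod 104: (73, -601).
General solution: u = 73 + 104t, v = -601 - 857t for integer t.
-450 ≤ 73 + 104t ≤ 2629 gives t ∈ [-5, 24], which is 30 values.

30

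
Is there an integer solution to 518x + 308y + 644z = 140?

gcd(518, 308):
  518 = 1*308 + 210
  308 = 1*210 + 98
  210 = 2*98 + 14
  98 = 7*14
so gcd(518, 308) = 14.
gcd(14, 644) = 14.
14 divides 140, so integer solutions exist.

yes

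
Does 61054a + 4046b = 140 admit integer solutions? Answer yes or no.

gcd(61054, 4046):
  61054 = 15*4046 + 364
  4046 = 11*364 + 42
  364 = 8*42 + 28
  42 = 1*28 + 14
  28 = 2*14
so gcd(61054, 4046) = 14.
14 divides 140, so integer solutions exist.

yes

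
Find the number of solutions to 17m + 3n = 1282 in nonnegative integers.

25

gcd(17, 3) = 1  (17 = 5*3 + 2, 3 = 1*2 + 1, 2 = 2*1).
Back-substituting, 17*(-1) + 3*(6) = 1.
Scale by 1282: one solution is (-1282, 7692). Reduce m mod 3: (2, 416).
General: m = 2 + 3t, n = 416 - 17t.
m ≥ 0 ⇒ t ≥ 0; n ≥ 0 ⇒ t ≤ 24. So t ∈ [0, 24]: 25 solutions.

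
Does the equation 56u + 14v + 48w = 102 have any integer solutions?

yes

gcd(56, 14) = 14.
gcd(14, 48) = 2.
2 divides 102, so integer solutions exist.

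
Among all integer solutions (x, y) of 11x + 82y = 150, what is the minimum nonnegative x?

gcd(82, 11) = 1.
1 divides 150, so solutions exist.
By Bézout, 11×(15) + 82×(-2) = 1.
Scale by 150/1 = 150: (x₀, y₀) = (2250, -300).
General solution: x = 2250 + 82t, y = -300 - 11t for integer t.
x ≥ 0: smallest is 2250 mod 82 = 36 (at t = -27), with y = -3.

36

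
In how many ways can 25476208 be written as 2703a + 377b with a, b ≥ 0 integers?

gcd(2703, 377):
  2703 = 7×377 + 64
  377 = 5×64 + 57
  64 = 1×57 + 7
  57 = 8×7 + 1
  7 = 7×1
so gcd(2703, 377) = 1.
Back-substitute for Bézout coefficients:
  1 = 57 - 8×7
  ... = 2703×(-53) + 377×(380)
Scale by 25476208: one solution is (-1350239024, 9680959040). Reduce a mod 377: (48, 67232).
General: a = 48 + 377t, b = 67232 - 2703t.
a ≥ 0 ⇒ t ≥ 0; b ≥ 0 ⇒ t ≤ 24. So t ∈ [0, 24]: 25 solutions.

25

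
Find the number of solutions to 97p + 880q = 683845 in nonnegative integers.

gcd(880, 97) = 1.
By Bézout, 97×(-127) + 880×(14) = 1.
One solution: (645, 706).
General: p = 645 + 880t, q = 706 - 97t.
p ≥ 0 ⇒ t ≥ 0; q ≥ 0 ⇒ t ≤ 7. So t ∈ [0, 7]: 8 solutions.

8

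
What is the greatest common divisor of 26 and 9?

gcd(26, 9):
  26 = 2*9 + 8
  9 = 1*8 + 1
  8 = 8*1
so gcd(26, 9) = 1.

1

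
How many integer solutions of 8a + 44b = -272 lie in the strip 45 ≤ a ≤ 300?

gcd(44, 8) = 4  (44 = 5×8 + 4, 8 = 2×4).
Back-substituting, 8×(-5) + 44×(1) = 4.
Scale by -68: particular solution (340, -68); reduce a mod 11: (10, -8).
General solution: a = 10 + 11t, b = -8 - 2t for integer t.
45 ≤ 10 + 11t ≤ 300 gives t ∈ [4, 26], which is 23 values.

23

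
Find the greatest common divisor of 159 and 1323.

3

gcd(1323, 159) = 3  (1323 = 8·159 + 51, 159 = 3·51 + 6, 51 = 8·6 + 3, 6 = 2·3).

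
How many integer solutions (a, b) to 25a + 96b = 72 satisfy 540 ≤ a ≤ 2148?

17

gcd(96, 25):
  96 = 3·25 + 21
  25 = 1·21 + 4
  21 = 5·4 + 1
  4 = 4·1
so gcd(96, 25) = 1.
Back-substitute for Bézout coefficients:
  1 = 21 - 5·4
  ... = 25·(-23) + 96·(6)
Scale by 72: particular solution (-1656, 432); reduce a mod 96: (72, -18).
General solution: a = 72 + 96t, b = -18 - 25t for integer t.
540 ≤ 72 + 96t ≤ 2148 gives t ∈ [5, 21], which is 17 values.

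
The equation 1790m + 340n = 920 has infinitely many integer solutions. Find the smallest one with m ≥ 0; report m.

gcd(1790, 340) = 10  (1790 = 5×340 + 90, 340 = 3×90 + 70, 90 = 1×70 + 20, 70 = 3×20 + 10, 20 = 2×10).
10 divides 920, so solutions exist.
Back-substituting, 1790×(-15) + 340×(79) = 10.
Scale by 920/10 = 92: (m₀, n₀) = (-1380, 7268).
General solution: m = -1380 + 34t, n = 7268 - 179t for integer t.
m ≥ 0: smallest is -1380 mod 34 = 14 (at t = 41), with n = -71.

14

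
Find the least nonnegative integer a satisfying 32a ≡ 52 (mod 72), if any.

no solution

gcd(72, 32) = 8.
8 does not divide 52, so the congruence has no solution.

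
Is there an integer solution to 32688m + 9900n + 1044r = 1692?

yes

gcd(32688, 9900) = 36  (32688 = 3*9900 + 2988, 9900 = 3*2988 + 936, 2988 = 3*936 + 180, 936 = 5*180 + 36, 180 = 5*36).
gcd(36, 1044) = 36.
36 divides 1692, so integer solutions exist.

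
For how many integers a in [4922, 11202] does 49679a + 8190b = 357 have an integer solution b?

gcd(49679, 8190) = 7.
By Bézout, 49679*(-547) + 8190*(3318) = 7.
Particular solution: (183, -1110).
General solution: a = 183 + 1170t, b = -1110 - 7097t for integer t.
4922 ≤ 183 + 1170t ≤ 11202 gives t ∈ [5, 9], which is 5 values.

5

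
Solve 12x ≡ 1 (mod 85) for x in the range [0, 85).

gcd(85, 12) = 1  (85 = 7·12 + 1, 12 = 12·1).
Back-substituting, 12·(-7) + 85·(1) = 1.
So 12·-7 ≡ 1 (mod 85), and -7 mod 85 = 78.

78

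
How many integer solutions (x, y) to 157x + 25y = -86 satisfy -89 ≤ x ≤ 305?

gcd(157, 25) = 1  (157 = 6·25 + 7, 25 = 3·7 + 4, 7 = 1·4 + 3, 4 = 1·3 + 1, 3 = 3·1).
Back-substituting, 157·(-7) + 25·(44) = 1.
Scale by -86: particular solution (602, -3784); reduce x mod 25: (2, -16).
General solution: x = 2 + 25t, y = -16 - 157t for integer t.
-89 ≤ 2 + 25t ≤ 305 gives t ∈ [-3, 12], which is 16 values.

16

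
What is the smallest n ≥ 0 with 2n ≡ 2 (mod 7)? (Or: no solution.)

gcd(7, 2):
  7 = 3·2 + 1
  2 = 2·1
so gcd(7, 2) = 1.
1 divides 2, so solutions exist.
Back-substitute for Bézout coefficients:
  1 = 7 - 3·2
  ... = 2·(-3) + 7·(1)
So 2·(-3) ≡ 1 (mod 7); multiply by 2: n ≡ -6 (mod 7).
Smallest nonnegative: n = -6 mod 7 = 1.

1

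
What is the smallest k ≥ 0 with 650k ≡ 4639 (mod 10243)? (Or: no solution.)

gcd(10243, 650):
  10243 = 15×650 + 493
  650 = 1×493 + 157
  493 = 3×157 + 22
  157 = 7×22 + 3
  22 = 7×3 + 1
  3 = 3×1
so gcd(10243, 650) = 1.
1 divides 4639, so solutions exist.
Back-substitute for Bézout coefficients:
  1 = 22 - 7×3
  ... = 650×(-3262) + 10243×(207)
So 650×(-3262) ≡ 1 (mod 10243); multiply by 4639: k ≡ -15132418 (mod 10243).
Smallest nonnegative: k = -15132418 mod 10243 = 6736.

6736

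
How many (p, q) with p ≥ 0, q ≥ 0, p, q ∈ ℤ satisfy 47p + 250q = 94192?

gcd(250, 47):
  250 = 5·47 + 15
  47 = 3·15 + 2
  15 = 7·2 + 1
  2 = 2·1
so gcd(250, 47) = 1.
Back-substitute for Bézout coefficients:
  1 = 15 - 7·2
  ... = 47·(-117) + 250·(22)
Scale by 94192: one solution is (-11020464, 2072224). Reduce p mod 250: (36, 370).
General: p = 36 + 250t, q = 370 - 47t.
p ≥ 0 ⇒ t ≥ 0; q ≥ 0 ⇒ t ≤ 7. So t ∈ [0, 7]: 8 solutions.

8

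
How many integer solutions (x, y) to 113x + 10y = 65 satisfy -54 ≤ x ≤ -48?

gcd(113, 10) = 1.
By Bézout, 113×(-3) + 10×(34) = 1.
Particular solution: (5, -50).
General solution: x = 5 + 10t, y = -50 - 113t for integer t.
-54 ≤ 5 + 10t ≤ -48 gives t ∈ [-5, -6], which is 0 values.

0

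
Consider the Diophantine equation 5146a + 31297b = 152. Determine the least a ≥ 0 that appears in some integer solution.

gcd(31297, 5146) = 1  (31297 = 6*5146 + 421, 5146 = 12*421 + 94, 421 = 4*94 + 45, 94 = 2*45 + 4, 45 = 11*4 + 1, 4 = 4*1).
1 divides 152, so solutions exist.
Back-substituting, 5146*(-7657) + 31297*(1259) = 1.
Scale by 152/1 = 152: (a₀, b₀) = (-1163864, 191368).
General solution: a = -1163864 + 31297t, b = 191368 - 5146t for integer t.
a ≥ 0: smallest is -1163864 mod 31297 = 25422 (at t = 38), with b = -4180.

25422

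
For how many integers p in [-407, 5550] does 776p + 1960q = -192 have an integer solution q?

24

gcd(1960, 776):
  1960 = 2×776 + 408
  776 = 1×408 + 368
  408 = 1×368 + 40
  368 = 9×40 + 8
  40 = 5×8
so gcd(1960, 776) = 8.
Back-substitute for Bézout coefficients:
  8 = 368 - 9×40
  ... = 776×(48) + 1960×(-19)
Scale by -24: particular solution (-1152, 456); reduce p mod 245: (73, -29).
General solution: p = 73 + 245t, q = -29 - 97t for integer t.
-407 ≤ 73 + 245t ≤ 5550 gives t ∈ [-1, 22], which is 24 values.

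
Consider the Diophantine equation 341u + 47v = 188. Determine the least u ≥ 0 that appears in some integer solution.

gcd(341, 47) = 1.
1 divides 188, so solutions exist.
By Bézout, 341×(4) + 47×(-29) = 1.
Scale by 188/1 = 188: (u₀, v₀) = (752, -5452).
General solution: u = 752 + 47t, v = -5452 - 341t for integer t.
u ≥ 0: smallest is 752 mod 47 = 0 (at t = -16), with v = 4.

0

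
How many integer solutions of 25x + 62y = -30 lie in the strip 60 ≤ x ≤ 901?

gcd(62, 25) = 1.
By Bézout, 25×(5) + 62×(-2) = 1.
Particular solution: (36, -15).
General solution: x = 36 + 62t, y = -15 - 25t for integer t.
60 ≤ 36 + 62t ≤ 901 gives t ∈ [1, 13], which is 13 values.

13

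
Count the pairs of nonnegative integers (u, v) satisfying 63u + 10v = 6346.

10

gcd(63, 10) = 1  (63 = 6×10 + 3, 10 = 3×3 + 1, 3 = 3×1).
Back-substituting, 63×(-3) + 10×(19) = 1.
Scale by 6346: one solution is (-19038, 120574). Reduce u mod 10: (2, 622).
General: u = 2 + 10t, v = 622 - 63t.
u ≥ 0 ⇒ t ≥ 0; v ≥ 0 ⇒ t ≤ 9. So t ∈ [0, 9]: 10 solutions.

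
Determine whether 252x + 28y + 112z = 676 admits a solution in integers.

gcd(252, 28) = 28.
gcd(28, 112) = 28.
28 does not divide 676 (remainder 4), so no integer solutions.

no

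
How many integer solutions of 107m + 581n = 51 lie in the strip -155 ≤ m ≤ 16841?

gcd(581, 107) = 1  (581 = 5·107 + 46, 107 = 2·46 + 15, 46 = 3·15 + 1, 15 = 15·1).
Back-substituting, 107·(-38) + 581·(7) = 1.
Scale by 51: particular solution (-1938, 357); reduce m mod 581: (386, -71).
General solution: m = 386 + 581t, n = -71 - 107t for integer t.
-155 ≤ 386 + 581t ≤ 16841 gives t ∈ [0, 28], which is 29 values.

29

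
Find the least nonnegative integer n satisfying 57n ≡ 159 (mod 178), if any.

gcd(178, 57) = 1.
1 divides 159, so solutions exist.
By Bézout, 57*(25) + 178*(-8) = 1.
So 57*(25) ≡ 1 (mod 178); multiply by 159: n ≡ 3975 (mod 178).
Smallest nonnegative: n = 3975 mod 178 = 59.

59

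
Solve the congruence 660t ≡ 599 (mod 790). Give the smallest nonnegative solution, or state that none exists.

no solution

gcd(790, 660):
  790 = 1×660 + 130
  660 = 5×130 + 10
  130 = 13×10
so gcd(790, 660) = 10.
10 does not divide 599, so the congruence has no solution.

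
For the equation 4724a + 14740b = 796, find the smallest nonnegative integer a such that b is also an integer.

1994

gcd(14740, 4724):
  14740 = 3*4724 + 568
  4724 = 8*568 + 180
  568 = 3*180 + 28
  180 = 6*28 + 12
  28 = 2*12 + 4
  12 = 3*4
so gcd(14740, 4724) = 4.
4 divides 796, so solutions exist.
Back-substitute for Bézout coefficients:
  4 = 28 - 2*12
  ... = 4724*(-1064) + 14740*(341)
Scale by 796/4 = 199: (a₀, b₀) = (-211736, 67859).
General solution: a = -211736 + 3685t, b = 67859 - 1181t for integer t.
a ≥ 0: smallest is -211736 mod 3685 = 1994 (at t = 58), with b = -639.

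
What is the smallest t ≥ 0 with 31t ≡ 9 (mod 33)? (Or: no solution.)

12

gcd(33, 31) = 1.
1 divides 9, so solutions exist.
By Bézout, 31*(16) + 33*(-15) = 1.
So 31*(16) ≡ 1 (mod 33); multiply by 9: t ≡ 144 (mod 33).
Smallest nonnegative: t = 144 mod 33 = 12.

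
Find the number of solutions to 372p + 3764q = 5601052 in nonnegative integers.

gcd(3764, 372) = 4  (3764 = 10·372 + 44, 372 = 8·44 + 20, 44 = 2·20 + 4, 20 = 5·4).
Back-substituting, 372·(-172) + 3764·(17) = 4.
Scale by 1400263: one solution is (-240845236, 23804471). Reduce p mod 941: (891, 1400).
General: p = 891 + 941t, q = 1400 - 93t.
p ≥ 0 ⇒ t ≥ 0; q ≥ 0 ⇒ t ≤ 15. So t ∈ [0, 15]: 16 solutions.

16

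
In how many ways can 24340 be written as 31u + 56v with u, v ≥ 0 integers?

14

gcd(56, 31) = 1  (56 = 1×31 + 25, 31 = 1×25 + 6, 25 = 4×6 + 1, 6 = 6×1).
Back-substituting, 31×(-9) + 56×(5) = 1.
Scale by 24340: one solution is (-219060, 121700). Reduce u mod 56: (12, 428).
General: u = 12 + 56t, v = 428 - 31t.
u ≥ 0 ⇒ t ≥ 0; v ≥ 0 ⇒ t ≤ 13. So t ∈ [0, 13]: 14 solutions.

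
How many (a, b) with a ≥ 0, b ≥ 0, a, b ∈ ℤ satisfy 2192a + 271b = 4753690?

8

gcd(2192, 271):
  2192 = 8*271 + 24
  271 = 11*24 + 7
  24 = 3*7 + 3
  7 = 2*3 + 1
  3 = 3*1
so gcd(2192, 271) = 1.
Back-substitute for Bézout coefficients:
  1 = 7 - 2*3
  ... = 2192*(-79) + 271*(639)
Scale by 4753690: one solution is (-375541510, 3037607910). Reduce a mod 271: (263, 15414).
General: a = 263 + 271t, b = 15414 - 2192t.
a ≥ 0 ⇒ t ≥ 0; b ≥ 0 ⇒ t ≤ 7. So t ∈ [0, 7]: 8 solutions.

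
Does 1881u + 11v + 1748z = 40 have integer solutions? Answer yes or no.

gcd(1881, 11):
  1881 = 171*11
so gcd(1881, 11) = 11.
gcd(11, 1748) = 1.
1 divides 40, so integer solutions exist.

yes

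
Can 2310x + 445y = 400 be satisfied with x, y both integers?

yes

gcd(2310, 445) = 5  (2310 = 5*445 + 85, 445 = 5*85 + 20, 85 = 4*20 + 5, 20 = 4*5).
5 divides 400, so integer solutions exist.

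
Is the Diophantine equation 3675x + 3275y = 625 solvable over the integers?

yes

gcd(3675, 3275) = 25.
25 divides 625, so integer solutions exist.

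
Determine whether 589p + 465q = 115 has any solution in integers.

gcd(589, 465) = 31  (589 = 1×465 + 124, 465 = 3×124 + 93, 124 = 1×93 + 31, 93 = 3×31).
31 does not divide 115 (remainder 22), so no integer solutions.

no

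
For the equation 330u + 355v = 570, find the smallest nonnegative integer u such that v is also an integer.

gcd(355, 330) = 5.
5 divides 570, so solutions exist.
By Bézout, 330×(14) + 355×(-13) = 5.
Scale by 570/5 = 114: (u₀, v₀) = (1596, -1482).
General solution: u = 1596 + 71t, v = -1482 - 66t for integer t.
u ≥ 0: smallest is 1596 mod 71 = 34 (at t = -22), with v = -30.

34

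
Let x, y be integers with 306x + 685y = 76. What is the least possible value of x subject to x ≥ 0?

636

gcd(685, 306):
  685 = 2×306 + 73
  306 = 4×73 + 14
  73 = 5×14 + 3
  14 = 4×3 + 2
  3 = 1×2 + 1
  2 = 2×1
so gcd(685, 306) = 1.
1 divides 76, so solutions exist.
Back-substitute for Bézout coefficients:
  1 = 3 - 1×2
  ... = 306×(-244) + 685×(109)
Scale by 76/1 = 76: (x₀, y₀) = (-18544, 8284).
General solution: x = -18544 + 685t, y = 8284 - 306t for integer t.
x ≥ 0: smallest is -18544 mod 685 = 636 (at t = 28), with y = -284.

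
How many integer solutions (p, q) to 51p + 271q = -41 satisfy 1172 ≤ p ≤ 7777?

gcd(271, 51):
  271 = 5·51 + 16
  51 = 3·16 + 3
  16 = 5·3 + 1
  3 = 3·1
so gcd(271, 51) = 1.
Back-substitute for Bézout coefficients:
  1 = 16 - 5·3
  ... = 51·(-85) + 271·(16)
Scale by -41: particular solution (3485, -656); reduce p mod 271: (233, -44).
General solution: p = 233 + 271t, q = -44 - 51t for integer t.
1172 ≤ 233 + 271t ≤ 7777 gives t ∈ [4, 27], which is 24 values.

24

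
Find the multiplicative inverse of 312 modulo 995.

gcd(995, 312):
  995 = 3×312 + 59
  312 = 5×59 + 17
  59 = 3×17 + 8
  17 = 2×8 + 1
  8 = 8×1
so gcd(995, 312) = 1.
Back-substitute for Bézout coefficients:
  1 = 17 - 2×8
  ... = 312×(118) + 995×(-37)
So 312×118 ≡ 1 (mod 995), and 118 mod 995 = 118.

118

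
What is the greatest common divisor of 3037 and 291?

gcd(3037, 291):
  3037 = 10×291 + 127
  291 = 2×127 + 37
  127 = 3×37 + 16
  37 = 2×16 + 5
  16 = 3×5 + 1
  5 = 5×1
so gcd(3037, 291) = 1.

1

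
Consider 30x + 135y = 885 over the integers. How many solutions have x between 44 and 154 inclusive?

gcd(135, 30) = 15  (135 = 4×30 + 15, 30 = 2×15).
Back-substituting, 30×(-4) + 135×(1) = 15.
Scale by 59: particular solution (-236, 59); reduce x mod 9: (7, 5).
General solution: x = 7 + 9t, y = 5 - 2t for integer t.
44 ≤ 7 + 9t ≤ 154 gives t ∈ [5, 16], which is 12 values.

12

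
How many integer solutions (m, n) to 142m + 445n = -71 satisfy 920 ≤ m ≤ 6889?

13

gcd(445, 142):
  445 = 3×142 + 19
  142 = 7×19 + 9
  19 = 2×9 + 1
  9 = 9×1
so gcd(445, 142) = 1.
Back-substitute for Bézout coefficients:
  1 = 19 - 2×9
  ... = 142×(-47) + 445×(15)
Scale by -71: particular solution (3337, -1065); reduce m mod 445: (222, -71).
General solution: m = 222 + 445t, n = -71 - 142t for integer t.
920 ≤ 222 + 445t ≤ 6889 gives t ∈ [2, 14], which is 13 values.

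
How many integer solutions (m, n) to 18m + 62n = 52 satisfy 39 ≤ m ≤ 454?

13

gcd(62, 18) = 2.
By Bézout, 18·(7) + 62·(-2) = 2.
Particular solution: (27, -7).
General solution: m = 27 + 31t, n = -7 - 9t for integer t.
39 ≤ 27 + 31t ≤ 454 gives t ∈ [1, 13], which is 13 values.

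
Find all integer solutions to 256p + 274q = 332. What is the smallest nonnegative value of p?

gcd(274, 256) = 2.
2 divides 332, so solutions exist.
By Bézout, 256*(-61) + 274*(57) = 2.
Scale by 332/2 = 166: (p₀, q₀) = (-10126, 9462).
General solution: p = -10126 + 137t, q = 9462 - 128t for integer t.
p ≥ 0: smallest is -10126 mod 137 = 12 (at t = 74), with q = -10.

12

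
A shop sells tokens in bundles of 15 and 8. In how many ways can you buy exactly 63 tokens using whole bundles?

1

Need nonnegative integers with 15j + 8k = 63.
gcd(15, 8) = 1, and 15·(-1) + 8·(2) = 1.
So (j₀, k₀) = (-63, 126); general j = -63 + 8t, k = 126 - 15t.
j ≥ 0 ⇒ t ≥ 8; k ≥ 0 ⇒ t ≤ 8. That's 1 value of t.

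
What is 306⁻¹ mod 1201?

gcd(1201, 306) = 1  (1201 = 3*306 + 283, 306 = 1*283 + 23, 283 = 12*23 + 7, 23 = 3*7 + 2, 7 = 3*2 + 1, 2 = 2*1).
Back-substituting, 306*(-522) + 1201*(133) = 1.
So 306*-522 ≡ 1 (mod 1201), and -522 mod 1201 = 679.

679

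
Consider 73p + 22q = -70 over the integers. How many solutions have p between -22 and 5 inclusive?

1

gcd(73, 22) = 1  (73 = 3×22 + 7, 22 = 3×7 + 1, 7 = 7×1).
Back-substituting, 73×(-3) + 22×(10) = 1.
Scale by -70: particular solution (210, -700); reduce p mod 22: (12, -43).
General solution: p = 12 + 22t, q = -43 - 73t for integer t.
-22 ≤ 12 + 22t ≤ 5 gives t ∈ [-1, -1], which is 1 value.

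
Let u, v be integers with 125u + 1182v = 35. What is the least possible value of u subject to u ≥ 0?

1135

gcd(1182, 125) = 1  (1182 = 9*125 + 57, 125 = 2*57 + 11, 57 = 5*11 + 2, 11 = 5*2 + 1, 2 = 2*1).
1 divides 35, so solutions exist.
Back-substituting, 125*(539) + 1182*(-57) = 1.
Scale by 35/1 = 35: (u₀, v₀) = (18865, -1995).
General solution: u = 18865 + 1182t, v = -1995 - 125t for integer t.
u ≥ 0: smallest is 18865 mod 1182 = 1135 (at t = -15), with v = -120.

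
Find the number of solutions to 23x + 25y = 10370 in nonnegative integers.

gcd(25, 23):
  25 = 1×23 + 2
  23 = 11×2 + 1
  2 = 2×1
so gcd(25, 23) = 1.
Back-substitute for Bézout coefficients:
  1 = 23 - 11×2
  ... = 23×(12) + 25×(-11)
Scale by 10370: one solution is (124440, -114070). Reduce x mod 25: (15, 401).
General: x = 15 + 25t, y = 401 - 23t.
x ≥ 0 ⇒ t ≥ 0; y ≥ 0 ⇒ t ≤ 17. So t ∈ [0, 17]: 18 solutions.

18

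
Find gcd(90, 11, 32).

1

gcd(90, 11):
  90 = 8*11 + 2
  11 = 5*2 + 1
  2 = 2*1
so gcd(90, 11) = 1.
gcd(1, 32) = 1.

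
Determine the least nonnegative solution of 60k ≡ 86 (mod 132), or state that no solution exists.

no solution

gcd(132, 60):
  132 = 2·60 + 12
  60 = 5·12
so gcd(132, 60) = 12.
12 does not divide 86, so the congruence has no solution.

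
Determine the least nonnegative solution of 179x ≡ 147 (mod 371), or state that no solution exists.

gcd(371, 179) = 1  (371 = 2×179 + 13, 179 = 13×13 + 10, 13 = 1×10 + 3, 10 = 3×3 + 1, 3 = 3×1).
1 divides 147, so solutions exist.
Back-substituting, 179×(114) + 371×(-55) = 1.
So 179×(114) ≡ 1 (mod 371); multiply by 147: x ≡ 16758 (mod 371).
Smallest nonnegative: x = 16758 mod 371 = 63.

63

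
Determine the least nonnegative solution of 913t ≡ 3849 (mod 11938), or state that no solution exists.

gcd(11938, 913) = 1.
1 divides 3849, so solutions exist.
By Bézout, 913·(2249) + 11938·(-172) = 1.
So 913·(2249) ≡ 1 (mod 11938); multiply by 3849: t ≡ 8656401 (mod 11938).
Smallest nonnegative: t = 8656401 mod 11938 = 1351.

1351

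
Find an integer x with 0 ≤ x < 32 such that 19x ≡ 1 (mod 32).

27

gcd(32, 19):
  32 = 1*19 + 13
  19 = 1*13 + 6
  13 = 2*6 + 1
  6 = 6*1
so gcd(32, 19) = 1.
Back-substitute for Bézout coefficients:
  1 = 13 - 2*6
  ... = 19*(-5) + 32*(3)
So 19*-5 ≡ 1 (mod 32), and -5 mod 32 = 27.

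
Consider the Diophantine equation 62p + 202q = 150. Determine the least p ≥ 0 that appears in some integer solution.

35

gcd(202, 62) = 2.
2 divides 150, so solutions exist.
By Bézout, 62·(-13) + 202·(4) = 2.
Scale by 150/2 = 75: (p₀, q₀) = (-975, 300).
General solution: p = -975 + 101t, q = 300 - 31t for integer t.
p ≥ 0: smallest is -975 mod 101 = 35 (at t = 10), with q = -10.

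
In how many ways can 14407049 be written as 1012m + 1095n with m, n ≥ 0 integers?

13

gcd(1095, 1012):
  1095 = 1·1012 + 83
  1012 = 12·83 + 16
  83 = 5·16 + 3
  16 = 5·3 + 1
  3 = 3·1
so gcd(1095, 1012) = 1.
Back-substitute for Bézout coefficients:
  1 = 16 - 5·3
  ... = 1012·(343) + 1095·(-317)
Scale by 14407049: one solution is (4941617807, -4567034533). Reduce m mod 1095: (1067, 12171).
General: m = 1067 + 1095t, n = 12171 - 1012t.
m ≥ 0 ⇒ t ≥ 0; n ≥ 0 ⇒ t ≤ 12. So t ∈ [0, 12]: 13 solutions.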